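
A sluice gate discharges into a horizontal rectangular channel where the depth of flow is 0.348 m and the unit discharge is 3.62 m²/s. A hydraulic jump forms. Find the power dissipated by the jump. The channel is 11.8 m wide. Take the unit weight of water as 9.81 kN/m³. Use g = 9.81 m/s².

P = 1325 kW

V₁ = q/y₁ = 3.62/0.348 = 10.4 m/s. Fr₁ = V₁/√(g·y₁) = 10.4/√(9.81×0.348) = 5.63.
Bélanger equation: y₂/y₁ = ½[√(1 + 8Fr₁²) − 1] = ½[√254.6 − 1] = 7.48.
y₂ = 7.48 × 0.348 = 2.60 m.
V₂ = q/y₂ = 3.62/2.60 = 1.39 m/s. E₁ = y₁ + V₁²/2g = 5.86 m; E₂ = y₂ + V₂²/2g = 2.70 m. ΔE = E₁ − E₂ = 3.16 m.
Q = q·b = 3.62 × 11.8 = 42.7 m³/s. P = γ·Q·ΔE = 9.81 × 42.7 × 3.16 = 1325 kW.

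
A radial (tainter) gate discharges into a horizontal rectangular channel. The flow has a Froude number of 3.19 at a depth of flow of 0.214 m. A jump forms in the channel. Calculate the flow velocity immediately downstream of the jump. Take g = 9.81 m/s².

Fr₁ = 3.19 (given).
Conjugate-depth relation: y₂/y₁ = ½[√(1 + 8Fr₁²) − 1] = ½[√82.41 − 1] = 4.04.
y₂ = 4.04 × 0.214 = 0.864 m.
V₁ = Fr₁·√(g·y₁) = 3.19×√(9.81×0.214) = 4.62 m/s; q = V₁·y₁ = 0.989 m²/s.
V₂ = q/y₂ = 0.989/0.864 = 1.14 m/s.

V₂ = 1.14 m/s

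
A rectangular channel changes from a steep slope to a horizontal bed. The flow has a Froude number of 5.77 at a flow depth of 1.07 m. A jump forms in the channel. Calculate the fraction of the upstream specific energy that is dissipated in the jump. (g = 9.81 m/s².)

ΔE/E₁ = 0.549 (54.9%)

Fr₁ = 5.77 (given).
By Bélanger, y₂/y₁ = ½[√(1 + 8Fr₁²) − 1] = ½[√267.3 − 1] = 7.68.
y₂ = 7.68 × 1.07 = 8.21 m.
E₁ = y₁(1 + Fr₁²/2) = 1.07×(1 + 5.77²/2) = 18.9 m. ΔE = (y₂ − y₁)³/(4y₁y₂) = 10.4 m. ΔE/E₁ = 10.4/18.9 = 0.549.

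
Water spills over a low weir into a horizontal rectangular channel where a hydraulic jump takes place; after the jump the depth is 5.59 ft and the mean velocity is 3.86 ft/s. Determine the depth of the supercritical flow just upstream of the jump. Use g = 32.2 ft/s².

Fr₂ = V₂/√(g·y₂) = 3.86/√(32.2×5.59) = 0.288.
From the momentum equation (using Fr₂), y₁/y₂ = ½[√(1 + 8Fr₂²) − 1] = ½[√1.662 − 1] = 0.145.
y₁ = 0.145 × 5.59 = 0.809 ft.

y₁ = 0.809 ft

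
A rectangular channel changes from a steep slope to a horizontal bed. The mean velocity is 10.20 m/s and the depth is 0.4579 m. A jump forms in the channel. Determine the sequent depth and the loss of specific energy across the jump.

y₂ = 2.896 m; ΔE = 2.732 m

Fr₁ = V₁/√(g·y₁) = 10.20/√(9.81×0.4579) = 4.813.
By Bélanger, y₂/y₁ = ½[√(1 + 8Fr₁²) − 1] = ½[√186.29 − 1] = 6.324.
y₂ = 6.324 × 0.4579 = 2.896 m.
q = V₁·y₁ = 10.20 × 0.4579 = 4.671 m²/s. V₂ = q/y₂ = 4.671/2.896 = 1.613 m/s. E₁ = y₁ + V₁²/2g = 5.761 m; E₂ = y₂ + V₂²/2g = 3.029 m. ΔE = E₁ − E₂ = 2.732 m.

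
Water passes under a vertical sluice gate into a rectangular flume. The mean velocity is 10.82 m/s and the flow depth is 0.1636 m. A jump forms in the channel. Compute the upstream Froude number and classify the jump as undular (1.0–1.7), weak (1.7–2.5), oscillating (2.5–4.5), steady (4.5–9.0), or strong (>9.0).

Fr₁ = V₁/√(g·y₁) = 10.82/√(9.81×0.1636) = 8.541.
Fr₁ = 8.541 lies in the steady range.

Fr₁ = 8.541; steady jump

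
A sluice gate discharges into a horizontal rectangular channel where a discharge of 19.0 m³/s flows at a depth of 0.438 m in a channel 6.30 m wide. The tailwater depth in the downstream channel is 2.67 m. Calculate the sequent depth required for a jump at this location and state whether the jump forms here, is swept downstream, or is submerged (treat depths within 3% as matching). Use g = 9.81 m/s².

q = Q/b = 19.0/6.30 = 3.02 m²/s; V₁ = q/y₁ = 6.89 m/s. Fr₁ = V₁/√(g·y₁) = 3.32.
By Bélanger, y₂/y₁ = ½[√(1 + 8Fr₁²) − 1] = ½[√89.27 − 1] = 4.22.
y₂ = 4.22 × 0.438 = 1.85 m.
Tailwater y_tw = 2.67 m: y_tw > y₂, so the jump is submerged.

y₂ = 1.85 m; the jump is submerged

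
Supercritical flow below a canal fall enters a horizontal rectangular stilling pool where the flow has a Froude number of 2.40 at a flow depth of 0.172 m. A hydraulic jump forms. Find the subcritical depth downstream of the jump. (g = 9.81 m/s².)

y₂ = 0.504 m

Fr₁ = 2.40 (given).
Bélanger equation: y₂/y₁ = ½[√(1 + 8Fr₁²) − 1] = ½[√47.08 − 1] = 2.93.
y₂ = 2.93 × 0.172 = 0.504 m.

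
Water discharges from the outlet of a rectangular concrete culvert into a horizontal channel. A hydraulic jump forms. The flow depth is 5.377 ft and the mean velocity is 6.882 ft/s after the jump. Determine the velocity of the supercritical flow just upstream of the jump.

Fr₂ = V₂/√(g·y₂) = 6.882/√(32.2×5.377) = 0.5230.
Applying the sequent-depth relation in reverse, y₁/y₂ = ½[√(1 + 8Fr₂²) − 1] = ½[√3.1884 − 1] = 0.3928.
y₁ = 0.3928 × 5.377 = 2.112 ft.
V₁ = q/y₁ = 37.00/2.112 = 17.52 ft/s.

V₁ = 17.52 ft/s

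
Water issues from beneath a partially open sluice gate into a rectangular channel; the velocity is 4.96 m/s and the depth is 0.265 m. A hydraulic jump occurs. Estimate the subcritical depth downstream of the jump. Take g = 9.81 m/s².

Fr₁ = V₁/√(g·y₁) = 4.96/√(9.81×0.265) = 3.08.
Bélanger equation: y₂/y₁ = ½[√(1 + 8Fr₁²) − 1] = ½[√76.71 − 1] = 3.88.
y₂ = 3.88 × 0.265 = 1.03 m.

y₂ = 1.03 m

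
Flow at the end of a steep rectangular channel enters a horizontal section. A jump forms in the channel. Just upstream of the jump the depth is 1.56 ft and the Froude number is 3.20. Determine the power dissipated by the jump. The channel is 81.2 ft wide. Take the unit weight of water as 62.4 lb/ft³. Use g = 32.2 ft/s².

P = 893 hp

Fr₁ = 3.20 (given).
Conjugate-depth relation: y₂/y₁ = ½[√(1 + 8Fr₁²) − 1] = ½[√82.92 − 1] = 4.05.
y₂ = 4.05 × 1.56 = 6.32 ft.
Head loss: ΔE = (y₂ − y₁)³/(4y₁y₂) = (6.32 − 1.56)³/(4×1.56×6.32) = 108/39.5 = 2.74 ft.
V₁ = Fr₁·√(g·y₁) = 3.20×√(32.2×1.56) = 22.7 ft/s; q = V₁·y₁ = 35.4 ft²/s. Q = q·b = 35.4 × 81.2 = 2873 cfs. P = γ·Q·ΔE/550 = 62.4 × 2873 × 2.74 / 550 = 893 hp.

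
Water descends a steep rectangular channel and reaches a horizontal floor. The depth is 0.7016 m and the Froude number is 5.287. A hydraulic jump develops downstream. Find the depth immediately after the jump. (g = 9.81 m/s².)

y₂ = 4.907 m

Fr₁ = 5.287 (given).
Bélanger equation: y₂/y₁ = ½[√(1 + 8Fr₁²) − 1] = ½[√224.62 − 1] = 6.994.
y₂ = 6.994 × 0.7016 = 4.907 m.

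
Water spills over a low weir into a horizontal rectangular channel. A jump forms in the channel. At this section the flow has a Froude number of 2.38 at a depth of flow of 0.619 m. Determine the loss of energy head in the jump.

Fr₁ = 2.38 (given).
Conjugate-depth relation: y₂/y₁ = ½[√(1 + 8Fr₁²) − 1] = ½[√46.32 − 1] = 2.90.
y₂ = 2.90 × 0.619 = 1.80 m.
Head loss: ΔE = (y₂ − y₁)³/(4y₁y₂) = (1.80 − 0.619)³/(4×0.619×1.80) = 1.63/4.45 = 0.367 m.

ΔE = 0.367 m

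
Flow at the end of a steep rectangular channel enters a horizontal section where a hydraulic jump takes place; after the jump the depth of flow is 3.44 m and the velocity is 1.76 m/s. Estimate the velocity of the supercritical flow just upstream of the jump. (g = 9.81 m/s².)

Fr₂ = V₂/√(g·y₂) = 1.76/√(9.81×3.44) = 0.303.
Applying the sequent-depth relation in reverse, y₁/y₂ = ½[√(1 + 8Fr₂²) − 1] = ½[√1.734 − 1] = 0.158.
y₁ = 0.158 × 3.44 = 0.545 m.
V₁ = q/y₁ = 6.05/0.545 = 11.1 m/s.

V₁ = 11.1 m/s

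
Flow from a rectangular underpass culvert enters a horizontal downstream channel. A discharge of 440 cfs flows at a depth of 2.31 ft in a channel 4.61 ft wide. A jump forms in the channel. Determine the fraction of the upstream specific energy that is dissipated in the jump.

ΔE/E₁ = 0.472 (47.2%)

q = Q/b = 440/4.61 = 95.4 ft²/s; V₁ = q/y₁ = 41.3 ft/s. Fr₁ = V₁/√(g·y₁) = 4.79.
Conjugate-depth relation: y₂/y₁ = ½[√(1 + 8Fr₁²) − 1] = ½[√184.6 − 1] = 6.29.
y₂ = 6.29 × 2.31 = 14.5 ft.
E₁ = y₁ + V₁²/2g = 28.8 ft. ΔE = (y₂ − y₁)³/(4y₁y₂) = 13.6 ft. ΔE/E₁ = 13.6/28.8 = 0.472.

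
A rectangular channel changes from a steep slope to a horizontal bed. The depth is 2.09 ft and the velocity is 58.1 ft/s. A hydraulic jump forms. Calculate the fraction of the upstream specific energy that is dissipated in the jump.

ΔE/E₁ = 0.624 (62.4%)

Fr₁ = V₁/√(g·y₁) = 58.1/√(32.2×2.09) = 7.08.
By Bélanger, y₂/y₁ = ½[√(1 + 8Fr₁²) − 1] = ½[√402.3 − 1] = 9.53.
y₂ = 9.53 × 2.09 = 19.9 ft.
E₁ = y₁ + V₁²/2g = 54.5 ft. ΔE = (y₂ − y₁)³/(4y₁y₂) = 34.0 ft. ΔE/E₁ = 34.0/54.5 = 0.624.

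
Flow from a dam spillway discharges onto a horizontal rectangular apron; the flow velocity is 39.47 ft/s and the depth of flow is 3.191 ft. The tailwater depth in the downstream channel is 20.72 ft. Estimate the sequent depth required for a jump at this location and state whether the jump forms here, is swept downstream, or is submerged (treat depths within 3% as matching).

Fr₁ = V₁/√(g·y₁) = 39.47/√(32.2×3.191) = 3.894.
Bélanger equation: y₂/y₁ = ½[√(1 + 8Fr₁²) − 1] = ½[√122.29 − 1] = 5.029.
y₂ = 5.029 × 3.191 = 16.05 ft.
Tailwater y_tw = 20.72 ft: y_tw > y₂, so the jump is submerged.

y₂ = 16.05 ft; the jump is submerged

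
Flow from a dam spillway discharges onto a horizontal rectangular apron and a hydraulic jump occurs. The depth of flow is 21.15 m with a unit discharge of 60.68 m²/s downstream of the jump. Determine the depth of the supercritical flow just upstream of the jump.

V₂ = q/y₂ = 60.68/21.15 = 2.869 m/s; Fr₂ = V₂/√(g·y₂) = 0.1992.
Applying the sequent-depth relation in reverse, y₁/y₂ = ½[√(1 + 8Fr₂²) − 1] = ½[√1.3174 − 1] = 0.07389.
y₁ = 0.07389 × 21.15 = 1.563 m.

y₁ = 1.563 m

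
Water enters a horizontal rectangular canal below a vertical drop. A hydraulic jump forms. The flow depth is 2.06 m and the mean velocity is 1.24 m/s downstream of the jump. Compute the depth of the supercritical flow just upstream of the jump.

y₁ = 0.276 m

Fr₂ = V₂/√(g·y₂) = 1.24/√(9.81×2.06) = 0.276.
From the momentum equation (using Fr₂), y₁/y₂ = ½[√(1 + 8Fr₂²) − 1] = ½[√1.609 − 1] = 0.134.
y₁ = 0.134 × 2.06 = 0.276 m.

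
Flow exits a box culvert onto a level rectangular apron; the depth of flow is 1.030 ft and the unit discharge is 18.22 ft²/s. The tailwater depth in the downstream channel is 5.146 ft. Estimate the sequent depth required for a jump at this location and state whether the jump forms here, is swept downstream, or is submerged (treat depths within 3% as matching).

y₂ = 3.989 ft; the jump is submerged

V₁ = q/y₁ = 18.22/1.030 = 17.69 ft/s. Fr₁ = V₁/√(g·y₁) = 17.69/√(32.2×1.030) = 3.072.
From the momentum equation for a rectangular channel, y₂/y₁ = ½[√(1 + 8Fr₁²) − 1] = ½[√76.478 − 1] = 3.873.
y₂ = 3.873 × 1.030 = 3.989 ft.
Tailwater y_tw = 5.146 ft: y_tw > y₂, so the jump is submerged.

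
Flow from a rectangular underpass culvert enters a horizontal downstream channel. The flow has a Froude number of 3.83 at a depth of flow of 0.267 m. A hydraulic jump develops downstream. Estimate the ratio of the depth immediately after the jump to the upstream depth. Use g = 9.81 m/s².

Fr₁ = 3.83 (given).
Conjugate-depth relation: y₂/y₁ = ½[√(1 + 8Fr₁²) − 1] = ½[√118.4 − 1] = 4.94.

y₂/y₁ = 4.94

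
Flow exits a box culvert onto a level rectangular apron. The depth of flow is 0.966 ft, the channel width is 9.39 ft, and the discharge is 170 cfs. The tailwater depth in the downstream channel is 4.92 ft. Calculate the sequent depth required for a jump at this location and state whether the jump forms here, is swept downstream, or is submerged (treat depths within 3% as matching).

y₂ = 4.13 ft; the jump is submerged

q = Q/b = 170/9.39 = 18.1 ft²/s; V₁ = q/y₁ = 18.7 ft/s. Fr₁ = V₁/√(g·y₁) = 3.36.
Conjugate-depth relation: y₂/y₁ = ½[√(1 + 8Fr₁²) − 1] = ½[√91.34 − 1] = 4.28.
y₂ = 4.28 × 0.966 = 4.13 ft.
Tailwater y_tw = 4.92 ft: y_tw > y₂, so the jump is submerged.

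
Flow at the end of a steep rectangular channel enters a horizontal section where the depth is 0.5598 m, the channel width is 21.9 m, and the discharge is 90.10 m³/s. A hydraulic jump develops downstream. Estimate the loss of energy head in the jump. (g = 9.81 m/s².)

q = Q/b = 90.10/21.9 = 4.114 m²/s; V₁ = q/y₁ = 7.349 m/s. Fr₁ = V₁/√(g·y₁) = 3.136.
Sequent-depth ratio: y₂/y₁ = ½[√(1 + 8Fr₁²) − 1] = ½[√79.683 − 1] = 3.963.
y₂ = 3.963 × 0.5598 = 2.219 m.
V₂ = q/y₂ = 4.114/2.219 = 1.854 m/s. E₁ = y₁ + V₁²/2g = 3.313 m; E₂ = y₂ + V₂²/2g = 2.394 m. ΔE = E₁ − E₂ = 0.9188 m.

ΔE = 0.9188 m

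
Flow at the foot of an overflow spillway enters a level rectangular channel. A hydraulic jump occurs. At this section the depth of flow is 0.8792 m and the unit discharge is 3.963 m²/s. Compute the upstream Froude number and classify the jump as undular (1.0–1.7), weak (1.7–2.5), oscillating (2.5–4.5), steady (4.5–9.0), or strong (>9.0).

Fr₁ = 1.535; undular jump

V₁ = q/y₁ = 3.963/0.8792 = 4.508 m/s. Fr₁ = V₁/√(g·y₁) = 4.508/√(9.81×0.8792) = 1.535.
Fr₁ = 1.535 lies in the undular range.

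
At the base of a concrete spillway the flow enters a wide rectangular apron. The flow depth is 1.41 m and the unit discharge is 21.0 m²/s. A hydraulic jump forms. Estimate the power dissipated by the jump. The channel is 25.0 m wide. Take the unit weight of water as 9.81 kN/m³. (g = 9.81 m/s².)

V₁ = q/y₁ = 21.0/1.41 = 14.9 m/s. Fr₁ = V₁/√(g·y₁) = 14.9/√(9.81×1.41) = 4.00.
Bélanger equation: y₂/y₁ = ½[√(1 + 8Fr₁²) − 1] = ½[√129.3 − 1] = 5.19.
y₂ = 5.19 × 1.41 = 7.31 m.
V₂ = q/y₂ = 21.0/7.31 = 2.87 m/s. E₁ = y₁ + V₁²/2g = 12.7 m; E₂ = y₂ + V₂²/2g = 7.73 m. ΔE = E₁ − E₂ = 4.98 m.
Q = q·b = 21.0 × 25.0 = 525 m³/s. P = γ·Q·ΔE = 9.81 × 525 × 4.98 = 25669 kW.

P = 25669 kW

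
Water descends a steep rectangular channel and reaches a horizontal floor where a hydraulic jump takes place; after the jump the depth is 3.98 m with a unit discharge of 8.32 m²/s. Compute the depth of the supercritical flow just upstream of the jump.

V₂ = q/y₂ = 8.32/3.98 = 2.09 m/s; Fr₂ = V₂/√(g·y₂) = 0.335.
Applying the sequent-depth relation in reverse, y₁/y₂ = ½[√(1 + 8Fr₂²) − 1] = ½[√1.895 − 1] = 0.188.
y₁ = 0.188 × 3.98 = 0.750 m.

y₁ = 0.750 m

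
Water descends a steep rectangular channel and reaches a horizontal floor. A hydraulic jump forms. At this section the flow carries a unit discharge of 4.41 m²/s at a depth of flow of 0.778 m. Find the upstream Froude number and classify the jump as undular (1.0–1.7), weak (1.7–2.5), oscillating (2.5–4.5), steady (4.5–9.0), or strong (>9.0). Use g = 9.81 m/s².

Fr₁ = 2.05; weak jump

V₁ = q/y₁ = 4.41/0.778 = 5.67 m/s. Fr₁ = V₁/√(g·y₁) = 5.67/√(9.81×0.778) = 2.05.
Fr₁ = 2.05 lies in the weak range.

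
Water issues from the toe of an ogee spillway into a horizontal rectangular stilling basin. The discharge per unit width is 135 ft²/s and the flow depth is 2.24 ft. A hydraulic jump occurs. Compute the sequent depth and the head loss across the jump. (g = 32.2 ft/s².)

y₂ = 21.4 ft; ΔE = 36.6 ft

V₁ = q/y₁ = 135/2.24 = 60.3 ft/s. Fr₁ = V₁/√(g·y₁) = 60.3/√(32.2×2.24) = 7.10.
Conjugate-depth relation: y₂/y₁ = ½[√(1 + 8Fr₁²) − 1] = ½[√403.9 − 1] = 9.55.
y₂ = 9.55 × 2.24 = 21.4 ft.
Head loss: ΔE = (y₂ − y₁)³/(4y₁y₂) = (21.4 − 2.24)³/(4×2.24×21.4) = 7020/192 = 36.6 ft.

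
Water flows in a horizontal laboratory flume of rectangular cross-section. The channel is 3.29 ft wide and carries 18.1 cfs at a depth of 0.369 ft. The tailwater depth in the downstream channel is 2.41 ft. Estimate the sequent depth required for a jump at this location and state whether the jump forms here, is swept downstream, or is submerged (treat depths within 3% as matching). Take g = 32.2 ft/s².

q = Q/b = 18.1/3.29 = 5.50 ft²/s; V₁ = q/y₁ = 14.9 ft/s. Fr₁ = V₁/√(g·y₁) = 4.33.
Conjugate-depth relation: y₂/y₁ = ½[√(1 + 8Fr₁²) − 1] = ½[√150.7 − 1] = 5.64.
y₂ = 5.64 × 0.369 = 2.08 ft.
Tailwater y_tw = 2.41 ft: y_tw > y₂, so the jump is submerged.

y₂ = 2.08 ft; the jump is submerged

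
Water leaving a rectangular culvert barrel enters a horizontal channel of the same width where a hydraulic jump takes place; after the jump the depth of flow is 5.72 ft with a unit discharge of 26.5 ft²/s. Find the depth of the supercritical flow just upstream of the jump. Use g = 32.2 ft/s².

V₂ = q/y₂ = 26.5/5.72 = 4.63 ft/s; Fr₂ = V₂/√(g·y₂) = 0.341.
From the momentum equation (using Fr₂), y₁/y₂ = ½[√(1 + 8Fr₂²) − 1] = ½[√1.932 − 1] = 0.195.
y₁ = 0.195 × 5.72 = 1.12 ft.

y₁ = 1.12 ft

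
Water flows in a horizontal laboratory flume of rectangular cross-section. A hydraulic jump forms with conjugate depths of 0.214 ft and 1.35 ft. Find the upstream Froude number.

Fr₁ = 4.80

For a rectangular channel the momentum equation gives q² = ½·g·y₁·y₂·(y₁ + y₂) = ½×32.2×0.214×1.35×1.56 = 7.27.
q = √7.27 = 2.70 ft²/s.
V₁ = q/y₁ = 12.6 ft/s; Fr₁ = V₁/√(g·y₁) = 4.80.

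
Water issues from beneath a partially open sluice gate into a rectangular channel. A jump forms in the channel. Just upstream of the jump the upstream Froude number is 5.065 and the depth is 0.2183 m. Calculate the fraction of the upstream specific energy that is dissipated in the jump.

Fr₁ = 5.065 (given).
By Bélanger, y₂/y₁ = ½[√(1 + 8Fr₁²) − 1] = ½[√206.23 − 1] = 6.680.
y₂ = 6.680 × 0.2183 = 1.458 m.
E₁ = y₁(1 + Fr₁²/2) = 0.2183×(1 + 5.065²/2) = 3.018 m. ΔE = (y₂ − y₁)³/(4y₁y₂) = 1.497 m. ΔE/E₁ = 1.497/3.018 = 0.496.

ΔE/E₁ = 0.496 (49.6%)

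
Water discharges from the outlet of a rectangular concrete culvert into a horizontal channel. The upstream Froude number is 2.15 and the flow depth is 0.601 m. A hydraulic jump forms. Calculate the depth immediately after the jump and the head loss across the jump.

Fr₁ = 2.15 (given).
Conjugate-depth relation: y₂/y₁ = ½[√(1 + 8Fr₁²) − 1] = ½[√37.98 − 1] = 2.58.
y₂ = 2.58 × 0.601 = 1.55 m.
V₁ = Fr₁·√(g·y₁) = 2.15×√(9.81×0.601) = 5.22 m/s; q = V₁·y₁ = 3.14 m²/s. V₂ = q/y₂ = 3.14/1.55 = 2.02 m/s. E₁ = y₁ + V₁²/2g = 1.99 m; E₂ = y₂ + V₂²/2g = 1.76 m. ΔE = E₁ − E₂ = 0.230 m.

y₂ = 1.55 m; ΔE = 0.230 m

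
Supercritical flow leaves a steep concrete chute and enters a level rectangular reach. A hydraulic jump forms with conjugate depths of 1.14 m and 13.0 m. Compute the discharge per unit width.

q = 32.1 m²/s

For a rectangular channel the momentum equation gives q² = ½·g·y₁·y₂·(y₁ + y₂) = ½×9.81×1.14×13.0×14.1 = 1028.
q = √1028 = 32.1 m²/s.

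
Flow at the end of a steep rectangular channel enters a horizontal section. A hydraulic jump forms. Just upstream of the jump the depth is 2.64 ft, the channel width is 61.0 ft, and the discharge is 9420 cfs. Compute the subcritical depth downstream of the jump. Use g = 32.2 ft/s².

q = Q/b = 9420/61.0 = 154 ft²/s; V₁ = q/y₁ = 58.5 ft/s. Fr₁ = V₁/√(g·y₁) = 6.34.
Bélanger equation: y₂/y₁ = ½[√(1 + 8Fr₁²) − 1] = ½[√323.0 − 1] = 8.49.
y₂ = 8.49 × 2.64 = 22.4 ft.

y₂ = 22.4 ft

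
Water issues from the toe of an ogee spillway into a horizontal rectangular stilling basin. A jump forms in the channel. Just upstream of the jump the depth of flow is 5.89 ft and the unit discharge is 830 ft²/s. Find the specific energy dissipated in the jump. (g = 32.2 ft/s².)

V₁ = q/y₁ = 830/5.89 = 141 ft/s. Fr₁ = V₁/√(g·y₁) = 141/√(32.2×5.89) = 10.2.
Bélanger equation: y₂/y₁ = ½[√(1 + 8Fr₁²) − 1] = ½[√838.6 − 1] = 14.0.
y₂ = 14.0 × 5.89 = 82.3 ft.
V₂ = q/y₂ = 830/82.3 = 10.1 ft/s. E₁ = y₁ + V₁²/2g = 314 ft; E₂ = y₂ + V₂²/2g = 83.9 ft. ΔE = E₁ − E₂ = 230 ft.

ΔE = 230 ft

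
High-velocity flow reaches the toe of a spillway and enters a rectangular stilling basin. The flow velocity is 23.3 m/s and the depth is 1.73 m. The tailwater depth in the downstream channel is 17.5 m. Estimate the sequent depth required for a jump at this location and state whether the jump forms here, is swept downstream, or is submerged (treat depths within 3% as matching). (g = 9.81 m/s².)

Fr₁ = V₁/√(g·y₁) = 23.3/√(9.81×1.73) = 5.66.
Bélanger equation: y₂/y₁ = ½[√(1 + 8Fr₁²) − 1] = ½[√256.9 − 1] = 7.51.
y₂ = 7.51 × 1.73 = 13.0 m.
Tailwater y_tw = 17.5 m: y_tw > y₂, so the jump is submerged.

y₂ = 13.0 m; the jump is submerged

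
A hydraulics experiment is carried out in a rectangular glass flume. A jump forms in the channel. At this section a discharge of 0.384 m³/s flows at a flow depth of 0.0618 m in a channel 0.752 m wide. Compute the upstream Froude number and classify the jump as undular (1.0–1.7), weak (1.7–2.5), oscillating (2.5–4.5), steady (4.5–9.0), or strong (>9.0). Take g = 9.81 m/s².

q = Q/b = 0.384/0.752 = 0.511 m²/s; V₁ = q/y₁ = 8.26 m/s. Fr₁ = V₁/√(g·y₁) = 10.6.
Fr₁ = 10.6 lies in the strong range.

Fr₁ = 10.6; strong jump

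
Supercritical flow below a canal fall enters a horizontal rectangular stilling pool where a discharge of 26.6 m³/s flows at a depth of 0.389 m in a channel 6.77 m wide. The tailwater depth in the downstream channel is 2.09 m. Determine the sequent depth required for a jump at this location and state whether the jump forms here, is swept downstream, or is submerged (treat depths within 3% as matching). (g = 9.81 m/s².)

q = Q/b = 26.6/6.77 = 3.93 m²/s; V₁ = q/y₁ = 10.1 m/s. Fr₁ = V₁/√(g·y₁) = 5.17.
Sequent-depth ratio: y₂/y₁ = ½[√(1 + 8Fr₁²) − 1] = ½[√214.9 − 1] = 6.83.
y₂ = 6.83 × 0.389 = 2.66 m.
Tailwater y_tw = 2.09 m: y_tw < y₂, so the jump is swept downstream.

y₂ = 2.66 m; the jump is swept downstream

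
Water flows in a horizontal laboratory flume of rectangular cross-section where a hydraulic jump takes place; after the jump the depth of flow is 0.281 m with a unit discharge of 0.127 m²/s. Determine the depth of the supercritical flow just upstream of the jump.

y₁ = 0.0368 m

V₂ = q/y₂ = 0.127/0.281 = 0.452 m/s; Fr₂ = V₂/√(g·y₂) = 0.272.
The Bélanger relation is symmetric: y₁/y₂ = ½[√(1 + 8Fr₂²) − 1] = ½[√1.593 − 1] = 0.131.
y₁ = 0.131 × 0.281 = 0.0368 m.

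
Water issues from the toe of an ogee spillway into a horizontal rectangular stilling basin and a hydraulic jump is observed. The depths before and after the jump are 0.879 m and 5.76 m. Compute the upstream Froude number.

Fr₁ = 4.97

For a rectangular channel the momentum equation gives q² = ½·g·y₁·y₂·(y₁ + y₂) = ½×9.81×0.879×5.76×6.64 = 165.
q = √165 = 12.8 m²/s.
V₁ = q/y₁ = 14.6 m/s; Fr₁ = V₁/√(g·y₁) = 4.97.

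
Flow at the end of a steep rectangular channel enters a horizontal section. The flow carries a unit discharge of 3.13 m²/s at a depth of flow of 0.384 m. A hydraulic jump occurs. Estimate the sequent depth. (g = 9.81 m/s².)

V₁ = q/y₁ = 3.13/0.384 = 8.15 m/s. Fr₁ = V₁/√(g·y₁) = 8.15/√(9.81×0.384) = 4.20.
From the momentum equation for a rectangular channel, y₂/y₁ = ½[√(1 + 8Fr₁²) − 1] = ½[√142.1 − 1] = 5.46.
y₂ = 5.46 × 0.384 = 2.10 m.

y₂ = 2.10 m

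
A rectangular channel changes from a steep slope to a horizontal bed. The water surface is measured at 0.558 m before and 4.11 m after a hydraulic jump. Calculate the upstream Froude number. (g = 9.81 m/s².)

Fr₁ = 5.55

For a rectangular channel the momentum equation gives q² = ½·g·y₁·y₂·(y₁ + y₂) = ½×9.81×0.558×4.11×4.67 = 52.5.
q = √52.5 = 7.25 m²/s.
V₁ = q/y₁ = 13.0 m/s; Fr₁ = V₁/√(g·y₁) = 5.55.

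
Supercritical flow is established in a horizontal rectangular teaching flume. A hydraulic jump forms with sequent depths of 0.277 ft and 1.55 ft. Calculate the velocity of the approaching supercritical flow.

For a rectangular channel the momentum equation gives q² = ½·g·y₁·y₂·(y₁ + y₂) = ½×32.2×0.277×1.55×1.83 = 12.6.
q = √12.6 = 3.55 ft²/s.
V₁ = q/y₁ = 3.55/0.277 = 12.8 ft/s.

V₁ = 12.8 ft/s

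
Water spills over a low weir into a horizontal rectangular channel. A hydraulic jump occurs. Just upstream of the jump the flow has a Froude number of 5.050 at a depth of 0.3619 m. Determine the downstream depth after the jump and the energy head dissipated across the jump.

y₂ = 2.410 m; ΔE = 2.463 m

Fr₁ = 5.050 (given).
Conjugate-depth relation: y₂/y₁ = ½[√(1 + 8Fr₁²) − 1] = ½[√205.02 − 1] = 6.659.
y₂ = 6.659 × 0.3619 = 2.410 m.
Head loss: ΔE = (y₂ − y₁)³/(4y₁y₂) = (2.410 − 0.3619)³/(4×0.3619×2.410) = 8.591/3.489 = 2.463 m.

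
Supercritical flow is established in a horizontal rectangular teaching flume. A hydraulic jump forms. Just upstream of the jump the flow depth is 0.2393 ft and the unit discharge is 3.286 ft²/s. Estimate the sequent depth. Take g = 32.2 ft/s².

V₁ = q/y₁ = 3.286/0.2393 = 13.73 ft/s. Fr₁ = V₁/√(g·y₁) = 13.73/√(32.2×0.2393) = 4.947.
Bélanger equation: y₂/y₁ = ½[√(1 + 8Fr₁²) − 1] = ½[√196.77 − 1] = 6.514.
y₂ = 6.514 × 0.2393 = 1.559 ft.

y₂ = 1.559 ft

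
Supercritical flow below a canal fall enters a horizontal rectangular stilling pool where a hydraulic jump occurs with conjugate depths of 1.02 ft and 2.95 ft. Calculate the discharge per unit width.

q = 13.9 ft²/s

For a rectangular channel the momentum equation gives q² = ½·g·y₁·y₂·(y₁ + y₂) = ½×32.2×1.02×2.95×3.97 = 192.
q = √192 = 13.9 ft²/s.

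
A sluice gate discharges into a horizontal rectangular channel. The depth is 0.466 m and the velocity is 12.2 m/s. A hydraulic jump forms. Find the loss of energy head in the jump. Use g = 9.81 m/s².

ΔE = 4.39 m

Fr₁ = V₁/√(g·y₁) = 12.2/√(9.81×0.466) = 5.71.
Conjugate-depth relation: y₂/y₁ = ½[√(1 + 8Fr₁²) − 1] = ½[√261.5 − 1] = 7.58.
y₂ = 7.58 × 0.466 = 3.53 m.
Head loss: ΔE = (y₂ − y₁)³/(4y₁y₂) = (3.53 − 0.466)³/(4×0.466×3.53) = 28.9/6.59 = 4.39 m.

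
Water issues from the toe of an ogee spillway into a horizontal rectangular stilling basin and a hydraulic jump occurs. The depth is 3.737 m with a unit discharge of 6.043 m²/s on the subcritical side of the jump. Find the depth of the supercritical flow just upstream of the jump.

V₂ = q/y₂ = 6.043/3.737 = 1.617 m/s; Fr₂ = V₂/√(g·y₂) = 0.2671.
From the momentum equation (using Fr₂), y₁/y₂ = ½[√(1 + 8Fr₂²) − 1] = ½[√1.5706 − 1] = 0.1266.
y₁ = 0.1266 × 3.737 = 0.4732 m.

y₁ = 0.4732 m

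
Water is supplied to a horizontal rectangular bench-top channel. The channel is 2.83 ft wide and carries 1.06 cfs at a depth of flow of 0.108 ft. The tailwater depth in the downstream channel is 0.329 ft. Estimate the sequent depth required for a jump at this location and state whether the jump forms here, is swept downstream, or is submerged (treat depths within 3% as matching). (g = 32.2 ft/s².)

y₂ = 0.235 ft; the jump is submerged

q = Q/b = 1.06/2.83 = 0.375 ft²/s; V₁ = q/y₁ = 3.47 ft/s. Fr₁ = V₁/√(g·y₁) = 1.86.
From the momentum equation for a rectangular channel, y₂/y₁ = ½[√(1 + 8Fr₁²) − 1] = ½[√28.67 − 1] = 2.18.
y₂ = 2.18 × 0.108 = 0.235 ft.
Tailwater y_tw = 0.329 ft: y_tw > y₂, so the jump is submerged.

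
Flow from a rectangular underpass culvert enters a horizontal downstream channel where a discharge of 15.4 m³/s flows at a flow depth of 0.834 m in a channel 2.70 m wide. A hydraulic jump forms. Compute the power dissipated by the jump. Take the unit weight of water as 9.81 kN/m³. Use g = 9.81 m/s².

q = Q/b = 15.4/2.70 = 5.70 m²/s; V₁ = q/y₁ = 6.84 m/s. Fr₁ = V₁/√(g·y₁) = 2.39.
Bélanger equation: y₂/y₁ = ½[√(1 + 8Fr₁²) − 1] = ½[√46.73 − 1] = 2.92.
y₂ = 2.92 × 0.834 = 2.43 m.
V₂ = q/y₂ = 5.70/2.43 = 2.34 m/s. E₁ = y₁ + V₁²/2g = 3.22 m; E₂ = y₂ + V₂²/2g = 2.71 m. ΔE = E₁ − E₂ = 0.504 m.
P = γ·Q·ΔE = 9.81 × 15.4 × 0.504 = 76.2 kW.

P = 76.2 kW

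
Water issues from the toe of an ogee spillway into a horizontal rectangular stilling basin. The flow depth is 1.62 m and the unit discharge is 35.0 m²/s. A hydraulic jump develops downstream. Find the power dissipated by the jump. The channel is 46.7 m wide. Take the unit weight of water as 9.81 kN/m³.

P = 213525 kW

V₁ = q/y₁ = 35.0/1.62 = 21.6 m/s. Fr₁ = V₁/√(g·y₁) = 21.6/√(9.81×1.62) = 5.42.
Sequent-depth ratio: y₂/y₁ = ½[√(1 + 8Fr₁²) − 1] = ½[√236.0 − 1] = 7.18.
y₂ = 7.18 × 1.62 = 11.6 m.
Head loss: ΔE = (y₂ − y₁)³/(4y₁y₂) = (11.6 − 1.62)³/(4×1.62×11.6) = 1004/75.4 = 13.3 m.
Q = q·b = 35.0 × 46.7 = 1634 m³/s. P = γ·Q·ΔE = 9.81 × 1634 × 13.3 = 213525 kW.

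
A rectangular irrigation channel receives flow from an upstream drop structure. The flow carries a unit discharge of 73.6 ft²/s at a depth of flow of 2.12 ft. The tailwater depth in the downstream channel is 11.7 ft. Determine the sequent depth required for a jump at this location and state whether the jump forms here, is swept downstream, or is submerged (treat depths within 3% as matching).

V₁ = q/y₁ = 73.6/2.12 = 34.7 ft/s. Fr₁ = V₁/√(g·y₁) = 34.7/√(32.2×2.12) = 4.20.
Conjugate-depth relation: y₂/y₁ = ½[√(1 + 8Fr₁²) − 1] = ½[√142.2 − 1] = 5.46.
y₂ = 5.46 × 2.12 = 11.6 ft.
Tailwater y_tw = 11.7 ft: y_tw ≈ y₂, so the jump forms here.

y₂ = 11.6 ft; the jump forms here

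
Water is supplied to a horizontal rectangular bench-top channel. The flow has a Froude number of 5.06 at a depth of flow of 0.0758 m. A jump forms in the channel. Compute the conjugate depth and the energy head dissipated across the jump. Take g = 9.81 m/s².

Fr₁ = 5.06 (given).
From the momentum equation for a rectangular channel, y₂/y₁ = ½[√(1 + 8Fr₁²) − 1] = ½[√205.8 − 1] = 6.67.
y₂ = 6.67 × 0.0758 = 0.506 m.
Head loss: ΔE = (y₂ − y₁)³/(4y₁y₂) = (0.506 − 0.0758)³/(4×0.0758×0.506) = 0.0795/0.153 = 0.519 m.

y₂ = 0.506 m; ΔE = 0.519 m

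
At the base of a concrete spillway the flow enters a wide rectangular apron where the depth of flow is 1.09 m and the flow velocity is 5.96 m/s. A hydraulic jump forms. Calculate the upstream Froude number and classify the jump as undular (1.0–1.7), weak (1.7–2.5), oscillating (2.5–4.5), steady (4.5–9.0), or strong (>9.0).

Fr₁ = V₁/√(g·y₁) = 5.96/√(9.81×1.09) = 1.82.
Fr₁ = 1.82 lies in the weak range.

Fr₁ = 1.82; weak jump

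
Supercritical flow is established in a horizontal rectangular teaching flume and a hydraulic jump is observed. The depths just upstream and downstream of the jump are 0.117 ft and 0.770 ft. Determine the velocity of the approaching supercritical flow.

V₁ = 9.69 ft/s

For a rectangular channel the momentum equation gives q² = ½·g·y₁·y₂·(y₁ + y₂) = ½×32.2×0.117×0.770×0.887 = 1.29.
q = √1.29 = 1.13 ft²/s.
V₁ = q/y₁ = 1.13/0.117 = 9.69 ft/s.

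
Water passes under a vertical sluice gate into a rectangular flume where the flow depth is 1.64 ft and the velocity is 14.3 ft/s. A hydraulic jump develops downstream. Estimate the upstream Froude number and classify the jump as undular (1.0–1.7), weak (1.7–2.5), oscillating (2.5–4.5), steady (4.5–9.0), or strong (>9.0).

Fr₁ = 1.97; weak jump

Fr₁ = V₁/√(g·y₁) = 14.3/√(32.2×1.64) = 1.97.
Fr₁ = 1.97 lies in the weak range.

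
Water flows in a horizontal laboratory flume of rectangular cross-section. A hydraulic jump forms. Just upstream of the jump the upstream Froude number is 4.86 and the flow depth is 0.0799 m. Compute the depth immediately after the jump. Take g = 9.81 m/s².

Fr₁ = 4.86 (given).
Conjugate-depth relation: y₂/y₁ = ½[√(1 + 8Fr₁²) − 1] = ½[√190.0 − 1] = 6.39.
y₂ = 6.39 × 0.0799 = 0.511 m.

y₂ = 0.511 m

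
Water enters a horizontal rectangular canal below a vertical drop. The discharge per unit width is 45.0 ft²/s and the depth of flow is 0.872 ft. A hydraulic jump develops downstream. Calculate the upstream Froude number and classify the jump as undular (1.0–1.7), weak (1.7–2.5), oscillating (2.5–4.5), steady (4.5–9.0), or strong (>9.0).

Fr₁ = 9.74; strong jump

V₁ = q/y₁ = 45.0/0.872 = 51.6 ft/s. Fr₁ = V₁/√(g·y₁) = 51.6/√(32.2×0.872) = 9.74.
Fr₁ = 9.74 lies in the strong range.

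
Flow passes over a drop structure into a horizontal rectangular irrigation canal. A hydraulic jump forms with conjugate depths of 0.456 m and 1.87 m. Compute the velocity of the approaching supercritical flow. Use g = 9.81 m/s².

V₁ = 6.84 m/s

For a rectangular channel the momentum equation gives q² = ½·g·y₁·y₂·(y₁ + y₂) = ½×9.81×0.456×1.87×2.33 = 9.73.
q = √9.73 = 3.12 m²/s.
V₁ = q/y₁ = 3.12/0.456 = 6.84 m/s.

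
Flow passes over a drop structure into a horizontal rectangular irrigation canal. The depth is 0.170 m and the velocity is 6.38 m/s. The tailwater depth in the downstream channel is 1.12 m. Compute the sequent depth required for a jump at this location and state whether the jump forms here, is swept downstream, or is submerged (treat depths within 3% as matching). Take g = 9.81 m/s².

y₂ = 1.11 m; the jump forms here

Fr₁ = V₁/√(g·y₁) = 6.38/√(9.81×0.170) = 4.94.
From the momentum equation for a rectangular channel, y₂/y₁ = ½[√(1 + 8Fr₁²) − 1] = ½[√196.3 − 1] = 6.50.
y₂ = 6.50 × 0.170 = 1.11 m.
Tailwater y_tw = 1.12 m: y_tw ≈ y₂, so the jump forms here.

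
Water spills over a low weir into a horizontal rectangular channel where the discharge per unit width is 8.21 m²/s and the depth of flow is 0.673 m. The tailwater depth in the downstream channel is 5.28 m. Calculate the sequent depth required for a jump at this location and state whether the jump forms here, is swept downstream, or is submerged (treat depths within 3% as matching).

y₂ = 4.19 m; the jump is submerged

V₁ = q/y₁ = 8.21/0.673 = 12.2 m/s. Fr₁ = V₁/√(g·y₁) = 12.2/√(9.81×0.673) = 4.75.
By Bélanger, y₂/y₁ = ½[√(1 + 8Fr₁²) − 1] = ½[√181.3 − 1] = 6.23.
y₂ = 6.23 × 0.673 = 4.19 m.
Tailwater y_tw = 5.28 m: y_tw > y₂, so the jump is submerged.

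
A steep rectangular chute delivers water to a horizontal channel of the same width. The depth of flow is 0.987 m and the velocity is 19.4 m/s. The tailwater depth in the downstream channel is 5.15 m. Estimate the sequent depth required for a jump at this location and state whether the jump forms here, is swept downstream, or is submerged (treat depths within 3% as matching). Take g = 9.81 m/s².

y₂ = 8.22 m; the jump is swept downstream

Fr₁ = V₁/√(g·y₁) = 19.4/√(9.81×0.987) = 6.23.
Conjugate-depth relation: y₂/y₁ = ½[√(1 + 8Fr₁²) − 1] = ½[√312.0 − 1] = 8.33.
y₂ = 8.33 × 0.987 = 8.22 m.
Tailwater y_tw = 5.15 m: y_tw < y₂, so the jump is swept downstream.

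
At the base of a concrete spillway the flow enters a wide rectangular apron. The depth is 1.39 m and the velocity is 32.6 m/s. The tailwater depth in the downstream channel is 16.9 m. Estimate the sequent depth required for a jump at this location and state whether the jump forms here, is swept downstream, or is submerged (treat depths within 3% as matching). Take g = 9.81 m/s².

y₂ = 16.7 m; the jump forms here

Fr₁ = V₁/√(g·y₁) = 32.6/√(9.81×1.39) = 8.83.
Bélanger equation: y₂/y₁ = ½[√(1 + 8Fr₁²) − 1] = ½[√624.5 − 1] = 12.0.
y₂ = 12.0 × 1.39 = 16.7 m.
Tailwater y_tw = 16.9 m: y_tw ≈ y₂, so the jump forms here.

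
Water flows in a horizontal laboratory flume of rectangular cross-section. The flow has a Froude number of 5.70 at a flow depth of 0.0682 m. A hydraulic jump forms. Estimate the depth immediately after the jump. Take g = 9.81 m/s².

Fr₁ = 5.70 (given).
From the momentum equation for a rectangular channel, y₂/y₁ = ½[√(1 + 8Fr₁²) − 1] = ½[√260.9 − 1] = 7.58.
y₂ = 7.58 × 0.0682 = 0.517 m.

y₂ = 0.517 m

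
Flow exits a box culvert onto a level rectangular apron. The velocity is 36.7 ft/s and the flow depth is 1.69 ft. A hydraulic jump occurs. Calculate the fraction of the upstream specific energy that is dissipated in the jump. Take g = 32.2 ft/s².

ΔE/E₁ = 0.488 (48.8%)

Fr₁ = V₁/√(g·y₁) = 36.7/√(32.2×1.69) = 4.98.
Sequent-depth ratio: y₂/y₁ = ½[√(1 + 8Fr₁²) − 1] = ½[√199.0 − 1] = 6.55.
y₂ = 6.55 × 1.69 = 11.1 ft.
E₁ = y₁ + V₁²/2g = 22.6 ft. ΔE = (y₂ − y₁)³/(4y₁y₂) = 11.0 ft. ΔE/E₁ = 11.0/22.6 = 0.488.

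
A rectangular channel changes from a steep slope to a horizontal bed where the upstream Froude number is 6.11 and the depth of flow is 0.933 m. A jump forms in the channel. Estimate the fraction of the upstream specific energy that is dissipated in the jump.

Fr₁ = 6.11 (given).
From the momentum equation for a rectangular channel, y₂/y₁ = ½[√(1 + 8Fr₁²) − 1] = ½[√299.7 − 1] = 8.16.
y₂ = 8.16 × 0.933 = 7.61 m.
E₁ = y₁(1 + Fr₁²/2) = 0.933×(1 + 6.11²/2) = 18.3 m. ΔE = (y₂ − y₁)³/(4y₁y₂) = 10.5 m. ΔE/E₁ = 10.5/18.3 = 0.571.

ΔE/E₁ = 0.571 (57.1%)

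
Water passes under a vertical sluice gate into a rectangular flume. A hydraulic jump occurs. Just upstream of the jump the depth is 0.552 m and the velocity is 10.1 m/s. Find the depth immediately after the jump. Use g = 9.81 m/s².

Fr₁ = V₁/√(g·y₁) = 10.1/√(9.81×0.552) = 4.34.
By Bélanger, y₂/y₁ = ½[√(1 + 8Fr₁²) − 1] = ½[√151.7 − 1] = 5.66.
y₂ = 5.66 × 0.552 = 3.12 m.

y₂ = 3.12 m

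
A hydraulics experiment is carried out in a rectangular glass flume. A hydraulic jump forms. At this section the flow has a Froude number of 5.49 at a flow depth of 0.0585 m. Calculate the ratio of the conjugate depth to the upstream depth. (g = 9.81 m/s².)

y₂/y₁ = 7.28

Fr₁ = 5.49 (given).
Conjugate-depth relation: y₂/y₁ = ½[√(1 + 8Fr₁²) − 1] = ½[√242.1 − 1] = 7.28.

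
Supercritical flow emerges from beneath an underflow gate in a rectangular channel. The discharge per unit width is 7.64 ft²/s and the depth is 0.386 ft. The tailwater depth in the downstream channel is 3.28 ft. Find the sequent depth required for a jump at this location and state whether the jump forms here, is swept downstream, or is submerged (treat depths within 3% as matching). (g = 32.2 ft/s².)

V₁ = q/y₁ = 7.64/0.386 = 19.8 ft/s. Fr₁ = V₁/√(g·y₁) = 19.8/√(32.2×0.386) = 5.61.
Conjugate-depth relation: y₂/y₁ = ½[√(1 + 8Fr₁²) − 1] = ½[√253.1 − 1] = 7.46.
y₂ = 7.46 × 0.386 = 2.88 ft.
Tailwater y_tw = 3.28 ft: y_tw > y₂, so the jump is submerged.

y₂ = 2.88 ft; the jump is submerged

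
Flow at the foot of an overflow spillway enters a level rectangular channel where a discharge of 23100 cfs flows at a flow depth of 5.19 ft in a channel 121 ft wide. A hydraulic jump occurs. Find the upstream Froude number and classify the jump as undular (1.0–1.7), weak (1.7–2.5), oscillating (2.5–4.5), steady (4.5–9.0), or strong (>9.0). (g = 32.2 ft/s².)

q = Q/b = 23100/121 = 191 ft²/s; V₁ = q/y₁ = 36.8 ft/s. Fr₁ = V₁/√(g·y₁) = 2.85.
Fr₁ = 2.85 lies in the oscillating range.

Fr₁ = 2.85; oscillating jump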